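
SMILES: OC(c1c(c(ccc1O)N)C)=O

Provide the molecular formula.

C8H9NO3

Heavy atoms from the SMILES: 8 C, 1 N, 3 O.
Implicit hydrogens by atom environment:
  4 × C (aromatic): no H
  2 × C (aromatic): 1 H each → 2
  2 × O: 1 H each → 2
  1 × C: 3 H
  1 × C: no H
  1 × N: 2 H
  1 × O: no H
  Total hydrogens = 9.
Molecular formula: C8H9NO3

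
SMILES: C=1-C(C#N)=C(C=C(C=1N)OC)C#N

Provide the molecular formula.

Heavy atoms from the SMILES: 9 C, 3 N, 1 O.
Implicit hydrogens by atom environment:
  4 × C (aromatic): no H
  2 × C (aromatic): 1 H each → 2
  2 × C: no H
  2 × N: no H
  1 × C: 3 H
  1 × N: 2 H
  1 × O: no H
  Total hydrogens = 7.
Molecular formula: C9H7N3O

C9H7N3O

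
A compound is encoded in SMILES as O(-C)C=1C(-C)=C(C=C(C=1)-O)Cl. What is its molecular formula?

C8H9ClO2

Heavy atoms from the SMILES: 8 C, 1 Cl, 2 O.
Implicit hydrogens by atom environment:
  4 × C (aromatic): no H
  2 × C: 3 H each → 6
  2 × C (aromatic): 1 H each → 2
  1 × Cl: no H
  1 × O: 1 H
  1 × O: no H
  Total hydrogens = 9.
Molecular formula: C8H9ClO2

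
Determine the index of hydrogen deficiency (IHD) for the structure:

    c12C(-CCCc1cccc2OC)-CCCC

Molecular formula from the SMILES: C15H22O.
DoU = (2C + 2 + N − H − X)/2 = (2·15 + 2 + 0 − 22 − 0)/2 = 10/2 = 5.
(Structurally: 2 ring(s) + 3 π bond(s) = 5.)

5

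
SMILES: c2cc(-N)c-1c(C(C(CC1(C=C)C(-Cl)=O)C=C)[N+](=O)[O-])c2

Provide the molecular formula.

Heavy atoms from the SMILES: 15 C, 1 Cl, 2 N, 3 O.
Implicit hydrogens by atom environment:
  4 × C: 1 H each → 4
  3 × C: 2 H each → 6
  3 × C (aromatic): 1 H each → 3
  3 × C (aromatic): no H
  2 × C: no H
  2 × O: no H
  1 × Cl: no H
  1 × N: 2 H
  1 × N (charge +1): no H
  1 × O (charge -1): no H
  Total hydrogens = 15.
Molecular formula: C15H15ClN2O3

C15H15ClN2O3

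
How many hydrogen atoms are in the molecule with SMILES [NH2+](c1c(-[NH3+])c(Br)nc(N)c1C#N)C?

10

Hydrogens are implicit in SMILES; fill each atom to its normal valence:
  5 × C (aromatic): no H
  1 × Br: no H
  1 × C: 3 H
  1 × C: no H
  1 × N (charge +1): 3 H
  1 × N: 2 H
  1 × N (charge +1): 2 H
  1 × N (aromatic): no H
  1 × N: no H
  Total hydrogens = 10.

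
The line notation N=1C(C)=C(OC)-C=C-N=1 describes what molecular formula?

C6H8N2O

Heavy atoms from the SMILES: 6 C, 2 N, 1 O.
Implicit hydrogens by atom environment:
  2 × C: 3 H each → 6
  2 × C (aromatic): 1 H each → 2
  2 × C (aromatic): no H
  2 × N (aromatic): no H
  1 × O: no H
  Total hydrogens = 8.
Molecular formula: C6H8N2O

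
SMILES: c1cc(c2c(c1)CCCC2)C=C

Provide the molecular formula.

C12H14

Heavy atoms from the SMILES: 12 C.
Implicit hydrogens by atom environment:
  5 × C: 2 H each → 10
  3 × C (aromatic): 1 H each → 3
  3 × C (aromatic): no H
  1 × C: 1 H
  Total hydrogens = 14.
Molecular formula: C12H14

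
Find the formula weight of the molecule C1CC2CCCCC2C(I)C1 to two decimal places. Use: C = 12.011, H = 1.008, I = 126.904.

264.15

Molecular formula: C10H17I.
M = 10×12.011 + 17×1.008 + 1×126.904 = 264.15 g/mol.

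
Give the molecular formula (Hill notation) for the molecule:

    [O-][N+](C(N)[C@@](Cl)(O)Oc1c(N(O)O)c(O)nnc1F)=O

Heavy atoms from the SMILES: 6 C, 1 Cl, 1 F, 5 N, 7 O.
Implicit hydrogens by atom environment:
  4 × C (aromatic): no H
  4 × O: 1 H each → 4
  2 × N (aromatic): no H
  2 × O: no H
  1 × C: 1 H
  1 × C: no H
  1 × Cl: no H
  1 × F: no H
  1 × N: 2 H
  1 × N: no H
  1 × N (charge +1): no H
  1 × O (charge -1): no H
  Total hydrogens = 7.
Molecular formula: C6H7ClFN5O7

C6H7ClFN5O7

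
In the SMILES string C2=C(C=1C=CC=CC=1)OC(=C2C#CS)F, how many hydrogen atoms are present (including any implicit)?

7

Hydrogens are implicit in SMILES; fill each atom to its normal valence:
  6 × C (aromatic): 1 H each → 6
  4 × C (aromatic): no H
  2 × C: no H
  1 × F: no H
  1 × O (aromatic): no H
  1 × S: 1 H
  Total hydrogens = 7.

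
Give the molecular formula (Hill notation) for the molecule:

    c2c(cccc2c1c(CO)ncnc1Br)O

C11H9BrN2O2

Heavy atoms from the SMILES: 1 Br, 11 C, 2 N, 2 O.
Implicit hydrogens by atom environment:
  5 × C (aromatic): 1 H each → 5
  5 × C (aromatic): no H
  2 × N (aromatic): no H
  2 × O: 1 H each → 2
  1 × Br: no H
  1 × C: 2 H
  Total hydrogens = 9.
Molecular formula: C11H9BrN2O2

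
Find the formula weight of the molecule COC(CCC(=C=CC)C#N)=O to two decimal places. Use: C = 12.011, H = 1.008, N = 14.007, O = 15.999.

Molecular formula: C9H11NO2.
M = 9×12.011 + 11×1.008 + 1×14.007 + 2×15.999 = 165.19 g/mol.

165.19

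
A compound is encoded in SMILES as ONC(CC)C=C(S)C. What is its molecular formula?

C6H13NOS

Heavy atoms from the SMILES: 6 C, 1 N, 1 O, 1 S.
Implicit hydrogens by atom environment:
  2 × C: 3 H each → 6
  2 × C: 1 H each → 2
  1 × C: 2 H
  1 × C: no H
  1 × N: 1 H
  1 × O: 1 H
  1 × S: 1 H
  Total hydrogens = 13.
Molecular formula: C6H13NOS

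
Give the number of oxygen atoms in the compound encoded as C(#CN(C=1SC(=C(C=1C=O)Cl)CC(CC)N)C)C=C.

The symbol for oxygen appears 1 time in the SMILES.

1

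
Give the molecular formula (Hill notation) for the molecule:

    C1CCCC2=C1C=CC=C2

Heavy atoms from the SMILES: 10 C.
Implicit hydrogens by atom environment:
  4 × C: 2 H each → 8
  4 × C (aromatic): 1 H each → 4
  2 × C (aromatic): no H
  Total hydrogens = 12.
Molecular formula: C10H12

C10H12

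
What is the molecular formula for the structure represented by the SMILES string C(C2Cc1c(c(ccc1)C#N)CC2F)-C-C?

C14H16FN

Heavy atoms from the SMILES: 14 C, 1 F, 1 N.
Implicit hydrogens by atom environment:
  4 × C: 2 H each → 8
  3 × C (aromatic): 1 H each → 3
  3 × C (aromatic): no H
  2 × C: 1 H each → 2
  1 × C: 3 H
  1 × C: no H
  1 × F: no H
  1 × N: no H
  Total hydrogens = 16.
Molecular formula: C14H16FN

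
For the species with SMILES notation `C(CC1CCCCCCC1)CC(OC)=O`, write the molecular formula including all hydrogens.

Heavy atoms from the SMILES: 13 C, 2 O.
Implicit hydrogens by atom environment:
  10 × C: 2 H each → 20
  2 × O: no H
  1 × C: 3 H
  1 × C: 1 H
  1 × C: no H
  Total hydrogens = 24.
Molecular formula: C13H24O2

C13H24O2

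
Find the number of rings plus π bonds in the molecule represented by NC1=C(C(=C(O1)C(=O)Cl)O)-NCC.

4

Molecular formula from the SMILES: C7H9ClN2O3.
DoU = (2C + 2 + N − H − X)/2 = (2·7 + 2 + 2 − 9 − 1)/2 = 8/2 = 4.
(Structurally: 1 ring(s) + 3 π bond(s) = 4.)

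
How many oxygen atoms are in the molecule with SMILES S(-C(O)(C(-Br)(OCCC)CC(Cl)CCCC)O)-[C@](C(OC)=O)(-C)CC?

The symbol for oxygen appears 5 times in the SMILES.

5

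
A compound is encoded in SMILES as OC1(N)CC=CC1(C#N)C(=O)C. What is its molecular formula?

Heavy atoms from the SMILES: 8 C, 2 N, 2 O.
Implicit hydrogens by atom environment:
  4 × C: no H
  2 × C: 1 H each → 2
  1 × C: 3 H
  1 × C: 2 H
  1 × N: 2 H
  1 × N: no H
  1 × O: 1 H
  1 × O: no H
  Total hydrogens = 10.
Molecular formula: C8H10N2O2

C8H10N2O2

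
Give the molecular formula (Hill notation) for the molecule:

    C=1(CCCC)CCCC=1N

Heavy atoms from the SMILES: 9 C, 1 N.
Implicit hydrogens by atom environment:
  6 × C: 2 H each → 12
  2 × C: no H
  1 × C: 3 H
  1 × N: 2 H
  Total hydrogens = 17.
Molecular formula: C9H17N

C9H17N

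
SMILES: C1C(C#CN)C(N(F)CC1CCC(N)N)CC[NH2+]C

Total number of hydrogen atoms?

Hydrogens are implicit in SMILES; fill each atom to its normal valence:
  6 × C: 2 H each → 12
  4 × C: 1 H each → 4
  3 × N: 2 H each → 6
  2 × C: no H
  1 × C: 3 H
  1 × F: no H
  1 × N (charge +1): 2 H
  1 × N: no H
  Total hydrogens = 27.

27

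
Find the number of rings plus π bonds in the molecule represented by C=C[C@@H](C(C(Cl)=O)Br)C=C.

Molecular formula from the SMILES: C7H8BrClO.
DoU = (2C + 2 + N − H − X)/2 = (2·7 + 2 + 0 − 8 − 2)/2 = 6/2 = 3.
(Structurally: 0 ring(s) + 3 π bond(s) = 3.)

3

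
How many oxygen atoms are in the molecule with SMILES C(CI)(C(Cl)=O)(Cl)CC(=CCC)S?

1

The symbol for oxygen appears 1 time in the SMILES.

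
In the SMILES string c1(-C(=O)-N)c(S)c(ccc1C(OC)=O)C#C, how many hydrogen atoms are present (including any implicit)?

Hydrogens are implicit in SMILES; fill each atom to its normal valence:
  4 × C (aromatic): no H
  3 × C: no H
  3 × O: no H
  2 × C (aromatic): 1 H each → 2
  1 × C: 3 H
  1 × C: 1 H
  1 × N: 2 H
  1 × S: 1 H
  Total hydrogens = 9.

9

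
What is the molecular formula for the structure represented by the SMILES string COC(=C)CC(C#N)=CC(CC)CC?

C12H19NO

Heavy atoms from the SMILES: 12 C, 1 N, 1 O.
Implicit hydrogens by atom environment:
  4 × C: 2 H each → 8
  3 × C: 3 H each → 9
  3 × C: no H
  2 × C: 1 H each → 2
  1 × N: no H
  1 × O: no H
  Total hydrogens = 19.
Molecular formula: C12H19NO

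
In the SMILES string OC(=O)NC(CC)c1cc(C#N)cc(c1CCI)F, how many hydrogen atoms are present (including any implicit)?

14

Hydrogens are implicit in SMILES; fill each atom to its normal valence:
  4 × C (aromatic): no H
  3 × C: 2 H each → 6
  2 × C (aromatic): 1 H each → 2
  2 × C: no H
  1 × C: 3 H
  1 × C: 1 H
  1 × F: no H
  1 × I: no H
  1 × N: 1 H
  1 × N: no H
  1 × O: 1 H
  1 × O: no H
  Total hydrogens = 14.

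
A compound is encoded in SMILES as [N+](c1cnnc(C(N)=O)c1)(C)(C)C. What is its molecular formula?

Heavy atoms from the SMILES: 8 C, 4 N, 1 O.
Implicit hydrogens by atom environment:
  3 × C: 3 H each → 9
  2 × C (aromatic): 1 H each → 2
  2 × C (aromatic): no H
  2 × N (aromatic): no H
  1 × C: no H
  1 × N: 2 H
  1 × N (charge +1): no H
  1 × O: no H
  Total hydrogens = 13.
Net charge +1.
Molecular formula: C8H13N4O+

C8H13N4O+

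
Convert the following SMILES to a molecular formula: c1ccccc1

C6H6

Heavy atoms from the SMILES: 6 C.
Implicit hydrogens by atom environment:
  6 × C (aromatic): 1 H each → 6
  Total hydrogens = 6.
Molecular formula: C6H6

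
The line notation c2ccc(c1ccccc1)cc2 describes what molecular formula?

Heavy atoms from the SMILES: 12 C.
Implicit hydrogens by atom environment:
  10 × C (aromatic): 1 H each → 10
  2 × C (aromatic): no H
  Total hydrogens = 10.
Molecular formula: C12H10

C12H10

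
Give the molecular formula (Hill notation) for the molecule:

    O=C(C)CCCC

C6H12O

Heavy atoms from the SMILES: 6 C, 1 O.
Implicit hydrogens by atom environment:
  3 × C: 2 H each → 6
  2 × C: 3 H each → 6
  1 × C: no H
  1 × O: no H
  Total hydrogens = 12.
Molecular formula: C6H12O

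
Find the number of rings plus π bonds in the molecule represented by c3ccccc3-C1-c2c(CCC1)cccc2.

9

Molecular formula from the SMILES: C16H16.
DoU = (2C + 2 + N − H − X)/2 = (2·16 + 2 + 0 − 16 − 0)/2 = 18/2 = 9.
(Structurally: 3 ring(s) + 6 π bond(s) = 9.)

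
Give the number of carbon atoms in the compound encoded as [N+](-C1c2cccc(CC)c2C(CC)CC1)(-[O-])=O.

The symbol for carbon appears 14 times in the SMILES. Lowercase c denotes aromatic carbon and counts toward C.

14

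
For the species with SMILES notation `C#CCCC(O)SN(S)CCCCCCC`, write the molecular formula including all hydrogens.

Heavy atoms from the SMILES: 12 C, 1 N, 1 O, 2 S.
Implicit hydrogens by atom environment:
  8 × C: 2 H each → 16
  2 × C: 1 H each → 2
  1 × C: 3 H
  1 × C: no H
  1 × N: no H
  1 × O: 1 H
  1 × S: 1 H
  1 × S: no H
  Total hydrogens = 23.
Molecular formula: C12H23NOS2

C12H23NOS2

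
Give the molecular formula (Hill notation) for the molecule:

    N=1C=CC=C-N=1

C4H4N2

Heavy atoms from the SMILES: 4 C, 2 N.
Implicit hydrogens by atom environment:
  4 × C (aromatic): 1 H each → 4
  2 × N (aromatic): no H
  Total hydrogens = 4.
Molecular formula: C4H4N2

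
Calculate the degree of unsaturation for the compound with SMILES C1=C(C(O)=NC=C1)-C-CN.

Molecular formula from the SMILES: C7H10N2O.
DoU = (2C + 2 + N − H − X)/2 = (2·7 + 2 + 2 − 10 − 0)/2 = 8/2 = 4.
(Structurally: 1 ring(s) + 3 π bond(s) = 4.)

4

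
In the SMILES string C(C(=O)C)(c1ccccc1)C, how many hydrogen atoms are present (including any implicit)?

Hydrogens are implicit in SMILES; fill each atom to its normal valence:
  5 × C (aromatic): 1 H each → 5
  2 × C: 3 H each → 6
  1 × C: 1 H
  1 × C: no H
  1 × C (aromatic): no H
  1 × O: no H
  Total hydrogens = 12.

12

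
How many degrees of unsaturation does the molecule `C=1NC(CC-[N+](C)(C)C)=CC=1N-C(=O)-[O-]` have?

Molecular formula from the SMILES: C10H17N3O2.
DoU = (2C + 2 + N − H − X)/2 = (2·10 + 2 + 3 − 17 − 0)/2 = 8/2 = 4.
(Structurally: 1 ring(s) + 3 π bond(s) = 4.)

4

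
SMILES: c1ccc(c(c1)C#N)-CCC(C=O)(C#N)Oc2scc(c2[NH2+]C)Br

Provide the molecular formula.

C17H15BrN3O2S+

Heavy atoms from the SMILES: 1 Br, 17 C, 3 N, 2 O, 1 S.
Implicit hydrogens by atom environment:
  5 × C (aromatic): 1 H each → 5
  5 × C (aromatic): no H
  3 × C: no H
  2 × C: 2 H each → 4
  2 × N: no H
  2 × O: no H
  1 × Br: no H
  1 × C: 3 H
  1 × C: 1 H
  1 × N (charge +1): 2 H
  1 × S (aromatic): no H
  Total hydrogens = 15.
Net charge +1.
Molecular formula: C17H15BrN3O2S+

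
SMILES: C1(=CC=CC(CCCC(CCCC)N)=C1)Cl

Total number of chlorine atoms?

1

The symbol for chlorine appears 1 time in the SMILES.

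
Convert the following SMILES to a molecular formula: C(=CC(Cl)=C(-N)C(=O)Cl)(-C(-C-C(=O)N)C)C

C10H14Cl2N2O2

Heavy atoms from the SMILES: 10 C, 2 Cl, 2 N, 2 O.
Implicit hydrogens by atom environment:
  5 × C: no H
  2 × C: 3 H each → 6
  2 × C: 1 H each → 2
  2 × Cl: no H
  2 × N: 2 H each → 4
  2 × O: no H
  1 × C: 2 H
  Total hydrogens = 14.
Molecular formula: C10H14Cl2N2O2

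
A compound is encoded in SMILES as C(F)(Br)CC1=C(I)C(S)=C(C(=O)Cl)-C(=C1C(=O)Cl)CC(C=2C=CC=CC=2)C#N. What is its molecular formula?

C19H12BrCl2FINO2S

Heavy atoms from the SMILES: 1 Br, 19 C, 2 Cl, 1 F, 1 I, 1 N, 2 O, 1 S.
Implicit hydrogens by atom environment:
  7 × C (aromatic): no H
  5 × C (aromatic): 1 H each → 5
  3 × C: no H
  2 × C: 2 H each → 4
  2 × C: 1 H each → 2
  2 × Cl: no H
  2 × O: no H
  1 × Br: no H
  1 × F: no H
  1 × I: no H
  1 × N: no H
  1 × S: 1 H
  Total hydrogens = 12.
Molecular formula: C19H12BrCl2FINO2S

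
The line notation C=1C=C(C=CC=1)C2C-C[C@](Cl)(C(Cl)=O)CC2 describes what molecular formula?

Heavy atoms from the SMILES: 13 C, 2 Cl, 1 O.
Implicit hydrogens by atom environment:
  5 × C (aromatic): 1 H each → 5
  4 × C: 2 H each → 8
  2 × C: no H
  2 × Cl: no H
  1 × C: 1 H
  1 × C (aromatic): no H
  1 × O: no H
  Total hydrogens = 14.
Molecular formula: C13H14Cl2O

C13H14Cl2O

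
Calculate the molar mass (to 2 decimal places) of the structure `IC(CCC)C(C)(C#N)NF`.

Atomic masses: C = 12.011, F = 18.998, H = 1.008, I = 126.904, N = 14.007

Molecular formula: C7H12FIN2.
M = 7×12.011 + 1×18.998 + 12×1.008 + 1×126.904 + 2×14.007 = 270.09 g/mol.

270.09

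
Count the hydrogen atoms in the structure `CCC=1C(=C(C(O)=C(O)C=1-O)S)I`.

Hydrogens are implicit in SMILES; fill each atom to its normal valence:
  6 × C (aromatic): no H
  3 × O: 1 H each → 3
  1 × C: 3 H
  1 × C: 2 H
  1 × I: no H
  1 × S: 1 H
  Total hydrogens = 9.

9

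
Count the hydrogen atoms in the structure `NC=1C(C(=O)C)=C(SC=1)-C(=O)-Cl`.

Hydrogens are implicit in SMILES; fill each atom to its normal valence:
  3 × C (aromatic): no H
  2 × C: no H
  2 × O: no H
  1 × C: 3 H
  1 × C (aromatic): 1 H
  1 × Cl: no H
  1 × N: 2 H
  1 × S (aromatic): no H
  Total hydrogens = 6.

6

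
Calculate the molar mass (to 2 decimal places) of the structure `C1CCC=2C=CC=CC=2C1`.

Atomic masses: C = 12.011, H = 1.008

Molecular formula: C10H12.
M = 10×12.011 + 12×1.008 = 132.21 g/mol.

132.21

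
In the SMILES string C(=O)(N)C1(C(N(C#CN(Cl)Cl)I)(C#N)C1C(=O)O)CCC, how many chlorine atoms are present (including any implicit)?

The symbol for chlorine appears 2 times in the SMILES.

2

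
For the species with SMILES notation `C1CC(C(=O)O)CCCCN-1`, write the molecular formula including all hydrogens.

C8H15NO2

Heavy atoms from the SMILES: 8 C, 1 N, 2 O.
Implicit hydrogens by atom environment:
  6 × C: 2 H each → 12
  1 × C: 1 H
  1 × C: no H
  1 × N: 1 H
  1 × O: 1 H
  1 × O: no H
  Total hydrogens = 15.
Molecular formula: C8H15NO2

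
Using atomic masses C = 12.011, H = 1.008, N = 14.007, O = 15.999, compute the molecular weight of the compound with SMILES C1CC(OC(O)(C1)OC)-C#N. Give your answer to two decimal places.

Molecular formula: C7H11NO3.
M = 7×12.011 + 11×1.008 + 1×14.007 + 3×15.999 = 157.17 g/mol.

157.17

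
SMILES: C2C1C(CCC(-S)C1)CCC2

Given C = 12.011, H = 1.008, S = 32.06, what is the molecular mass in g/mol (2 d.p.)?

Molecular formula: C10H18S.
M = 10×12.011 + 18×1.008 + 1×32.06 = 170.31 g/mol.

170.31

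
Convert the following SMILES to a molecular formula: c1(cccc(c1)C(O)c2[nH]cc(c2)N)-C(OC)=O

Heavy atoms from the SMILES: 13 C, 2 N, 3 O.
Implicit hydrogens by atom environment:
  6 × C (aromatic): 1 H each → 6
  4 × C (aromatic): no H
  2 × O: no H
  1 × C: 3 H
  1 × C: 1 H
  1 × C: no H
  1 × N: 2 H
  1 × N (aromatic): 1 H
  1 × O: 1 H
  Total hydrogens = 14.
Molecular formula: C13H14N2O3

C13H14N2O3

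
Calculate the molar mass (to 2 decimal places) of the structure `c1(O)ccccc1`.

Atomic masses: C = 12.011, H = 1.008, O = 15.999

94.11

Molecular formula: C6H6O.
M = 6×12.011 + 6×1.008 + 1×15.999 = 94.11 g/mol.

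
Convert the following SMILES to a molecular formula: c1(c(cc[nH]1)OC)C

Heavy atoms from the SMILES: 6 C, 1 N, 1 O.
Implicit hydrogens by atom environment:
  2 × C: 3 H each → 6
  2 × C (aromatic): 1 H each → 2
  2 × C (aromatic): no H
  1 × N (aromatic): 1 H
  1 × O: no H
  Total hydrogens = 9.
Molecular formula: C6H9NO

C6H9NO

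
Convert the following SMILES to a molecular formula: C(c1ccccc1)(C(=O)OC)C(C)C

C12H16O2

Heavy atoms from the SMILES: 12 C, 2 O.
Implicit hydrogens by atom environment:
  5 × C (aromatic): 1 H each → 5
  3 × C: 3 H each → 9
  2 × C: 1 H each → 2
  2 × O: no H
  1 × C: no H
  1 × C (aromatic): no H
  Total hydrogens = 16.
Molecular formula: C12H16O2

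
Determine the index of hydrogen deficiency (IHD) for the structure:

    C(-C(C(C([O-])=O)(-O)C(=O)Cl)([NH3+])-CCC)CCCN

2

Molecular formula from the SMILES: C11H21ClN2O4.
DoU = (2C + 2 + N − H − X)/2 = (2·11 + 2 + 2 − 21 − 1)/2 = 4/2 = 2.
(Structurally: 0 ring(s) + 2 π bond(s) = 2.)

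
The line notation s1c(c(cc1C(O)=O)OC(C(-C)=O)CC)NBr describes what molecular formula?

C10H12BrNO4S

Heavy atoms from the SMILES: 1 Br, 10 C, 1 N, 4 O, 1 S.
Implicit hydrogens by atom environment:
  3 × C (aromatic): no H
  3 × O: no H
  2 × C: 3 H each → 6
  2 × C: no H
  1 × Br: no H
  1 × C: 2 H
  1 × C (aromatic): 1 H
  1 × C: 1 H
  1 × N: 1 H
  1 × O: 1 H
  1 × S (aromatic): no H
  Total hydrogens = 12.
Molecular formula: C10H12BrNO4S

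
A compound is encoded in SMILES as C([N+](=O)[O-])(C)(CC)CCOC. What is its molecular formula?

Heavy atoms from the SMILES: 7 C, 1 N, 3 O.
Implicit hydrogens by atom environment:
  3 × C: 3 H each → 9
  3 × C: 2 H each → 6
  2 × O: no H
  1 × C: no H
  1 × N (charge +1): no H
  1 × O (charge -1): no H
  Total hydrogens = 15.
Molecular formula: C7H15NO3

C7H15NO3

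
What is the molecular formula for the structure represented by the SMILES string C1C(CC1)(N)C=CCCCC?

Heavy atoms from the SMILES: 10 C, 1 N.
Implicit hydrogens by atom environment:
  6 × C: 2 H each → 12
  2 × C: 1 H each → 2
  1 × C: 3 H
  1 × C: no H
  1 × N: 2 H
  Total hydrogens = 19.
Molecular formula: C10H19N

C10H19N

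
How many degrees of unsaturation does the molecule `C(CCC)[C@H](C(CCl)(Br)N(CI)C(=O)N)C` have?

1

Molecular formula from the SMILES: C10H19BrClIN2O.
DoU = (2C + 2 + N − H − X)/2 = (2·10 + 2 + 2 − 19 − 3)/2 = 2/2 = 1.
(Structurally: 0 ring(s) + 1 π bond(s) = 1.)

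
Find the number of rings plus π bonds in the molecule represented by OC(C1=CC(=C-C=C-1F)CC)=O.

Molecular formula from the SMILES: C9H9FO2.
DoU = (2C + 2 + N − H − X)/2 = (2·9 + 2 + 0 − 9 − 1)/2 = 10/2 = 5.
(Structurally: 1 ring(s) + 4 π bond(s) = 5.)

5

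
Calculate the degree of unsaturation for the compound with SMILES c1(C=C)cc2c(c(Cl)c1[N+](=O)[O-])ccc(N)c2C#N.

Molecular formula from the SMILES: C13H8ClN3O2.
DoU = (2C + 2 + N − H − X)/2 = (2·13 + 2 + 3 − 8 − 1)/2 = 22/2 = 11.
(Structurally: 2 ring(s) + 9 π bond(s) = 11.)

11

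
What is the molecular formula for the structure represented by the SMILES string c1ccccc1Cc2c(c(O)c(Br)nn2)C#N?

C12H8BrN3O

Heavy atoms from the SMILES: 1 Br, 12 C, 3 N, 1 O.
Implicit hydrogens by atom environment:
  5 × C (aromatic): 1 H each → 5
  5 × C (aromatic): no H
  2 × N (aromatic): no H
  1 × Br: no H
  1 × C: 2 H
  1 × C: no H
  1 × N: no H
  1 × O: 1 H
  Total hydrogens = 8.
Molecular formula: C12H8BrN3O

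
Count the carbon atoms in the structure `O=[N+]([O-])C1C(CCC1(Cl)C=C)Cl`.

7

The symbol for carbon appears 7 times in the SMILES. (Cl is a single chlorine, not C + l.)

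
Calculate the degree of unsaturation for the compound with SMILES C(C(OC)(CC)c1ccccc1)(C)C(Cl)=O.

Molecular formula from the SMILES: C13H17ClO2.
DoU = (2C + 2 + N − H − X)/2 = (2·13 + 2 + 0 − 17 − 1)/2 = 10/2 = 5.
(Structurally: 1 ring(s) + 4 π bond(s) = 5.)

5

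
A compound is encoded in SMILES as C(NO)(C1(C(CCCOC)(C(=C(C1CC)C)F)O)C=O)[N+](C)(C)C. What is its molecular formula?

Heavy atoms from the SMILES: 17 C, 1 F, 2 N, 4 O.
Implicit hydrogens by atom environment:
  6 × C: 3 H each → 18
  4 × C: 2 H each → 8
  4 × C: no H
  3 × C: 1 H each → 3
  2 × O: 1 H each → 2
  2 × O: no H
  1 × F: no H
  1 × N: 1 H
  1 × N (charge +1): no H
  Total hydrogens = 32.
Net charge +1.
Molecular formula: C17H32FN2O4+

C17H32FN2O4+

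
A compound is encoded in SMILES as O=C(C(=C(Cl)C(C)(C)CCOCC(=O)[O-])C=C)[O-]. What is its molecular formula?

[C12H15ClO5]2-

Heavy atoms from the SMILES: 12 C, 1 Cl, 5 O.
Implicit hydrogens by atom environment:
  5 × C: no H
  4 × C: 2 H each → 8
  3 × O: no H
  2 × C: 3 H each → 6
  2 × O (charge -1): no H
  1 × C: 1 H
  1 × Cl: no H
  Total hydrogens = 15.
Net charge -2.
Molecular formula: [C12H15ClO5]2-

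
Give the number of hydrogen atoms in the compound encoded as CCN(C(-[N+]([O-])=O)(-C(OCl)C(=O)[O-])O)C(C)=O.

10

Hydrogens are implicit in SMILES; fill each atom to its normal valence:
  4 × O: no H
  3 × C: no H
  2 × C: 3 H each → 6
  2 × O (charge -1): no H
  1 × C: 2 H
  1 × C: 1 H
  1 × Cl: no H
  1 × N: no H
  1 × N (charge +1): no H
  1 × O: 1 H
  Total hydrogens = 10.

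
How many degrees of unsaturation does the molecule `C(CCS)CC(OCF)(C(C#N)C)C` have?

2

Molecular formula from the SMILES: C10H18FNOS.
DoU = (2C + 2 + N − H − X)/2 = (2·10 + 2 + 1 − 18 − 1)/2 = 4/2 = 2.
(Structurally: 0 ring(s) + 2 π bond(s) = 2.)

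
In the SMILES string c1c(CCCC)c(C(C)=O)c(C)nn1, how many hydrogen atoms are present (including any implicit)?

16

Hydrogens are implicit in SMILES; fill each atom to its normal valence:
  3 × C: 3 H each → 9
  3 × C: 2 H each → 6
  3 × C (aromatic): no H
  2 × N (aromatic): no H
  1 × C (aromatic): 1 H
  1 × C: no H
  1 × O: no H
  Total hydrogens = 16.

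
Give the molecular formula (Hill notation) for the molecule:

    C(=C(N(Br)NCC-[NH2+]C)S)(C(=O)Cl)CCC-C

Heavy atoms from the SMILES: 1 Br, 10 C, 1 Cl, 3 N, 1 O, 1 S.
Implicit hydrogens by atom environment:
  5 × C: 2 H each → 10
  3 × C: no H
  2 × C: 3 H each → 6
  1 × Br: no H
  1 × Cl: no H
  1 × N (charge +1): 2 H
  1 × N: 1 H
  1 × N: no H
  1 × O: no H
  1 × S: 1 H
  Total hydrogens = 20.
Net charge +1.
Molecular formula: C10H20BrClN3OS+

C10H20BrClN3OS+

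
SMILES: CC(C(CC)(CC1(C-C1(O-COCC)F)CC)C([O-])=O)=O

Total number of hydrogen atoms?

24

Hydrogens are implicit in SMILES; fill each atom to its normal valence:
  6 × C: 2 H each → 12
  5 × C: no H
  4 × C: 3 H each → 12
  4 × O: no H
  1 × F: no H
  1 × O (charge -1): no H
  Total hydrogens = 24.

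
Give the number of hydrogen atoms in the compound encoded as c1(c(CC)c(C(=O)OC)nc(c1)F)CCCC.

18

Hydrogens are implicit in SMILES; fill each atom to its normal valence:
  4 × C: 2 H each → 8
  4 × C (aromatic): no H
  3 × C: 3 H each → 9
  2 × O: no H
  1 × C (aromatic): 1 H
  1 × C: no H
  1 × F: no H
  1 × N (aromatic): no H
  Total hydrogens = 18.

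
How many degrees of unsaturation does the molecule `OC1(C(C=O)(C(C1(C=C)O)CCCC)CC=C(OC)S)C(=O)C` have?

5

Molecular formula from the SMILES: C17H26O5S.
DoU = (2C + 2 + N − H − X)/2 = (2·17 + 2 + 0 − 26 − 0)/2 = 10/2 = 5.
(Structurally: 1 ring(s) + 4 π bond(s) = 5.)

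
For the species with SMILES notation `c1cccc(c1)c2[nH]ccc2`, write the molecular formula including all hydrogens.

Heavy atoms from the SMILES: 10 C, 1 N.
Implicit hydrogens by atom environment:
  8 × C (aromatic): 1 H each → 8
  2 × C (aromatic): no H
  1 × N (aromatic): 1 H
  Total hydrogens = 9.
Molecular formula: C10H9N

C10H9N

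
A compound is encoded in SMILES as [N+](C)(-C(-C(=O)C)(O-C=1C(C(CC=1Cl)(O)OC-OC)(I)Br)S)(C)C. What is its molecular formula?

C13H21BrClINO5S+

Heavy atoms from the SMILES: 1 Br, 13 C, 1 Cl, 1 I, 1 N, 5 O, 1 S.
Implicit hydrogens by atom environment:
  6 × C: no H
  5 × C: 3 H each → 15
  4 × O: no H
  2 × C: 2 H each → 4
  1 × Br: no H
  1 × Cl: no H
  1 × I: no H
  1 × N (charge +1): no H
  1 × O: 1 H
  1 × S: 1 H
  Total hydrogens = 21.
Net charge +1.
Molecular formula: C13H21BrClINO5S+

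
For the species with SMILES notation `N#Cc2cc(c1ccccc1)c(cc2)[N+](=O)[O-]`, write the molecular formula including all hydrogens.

C13H8N2O2

Heavy atoms from the SMILES: 13 C, 2 N, 2 O.
Implicit hydrogens by atom environment:
  8 × C (aromatic): 1 H each → 8
  4 × C (aromatic): no H
  1 × C: no H
  1 × N: no H
  1 × N (charge +1): no H
  1 × O: no H
  1 × O (charge -1): no H
  Total hydrogens = 8.
Molecular formula: C13H8N2O2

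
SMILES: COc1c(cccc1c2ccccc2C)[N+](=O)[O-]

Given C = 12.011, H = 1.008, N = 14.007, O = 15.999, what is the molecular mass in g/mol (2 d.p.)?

243.26

Molecular formula: C14H13NO3.
M = 14×12.011 + 13×1.008 + 1×14.007 + 3×15.999 = 243.26 g/mol.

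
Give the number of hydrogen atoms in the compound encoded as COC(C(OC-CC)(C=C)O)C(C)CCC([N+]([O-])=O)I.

Hydrogens are implicit in SMILES; fill each atom to its normal valence:
  5 × C: 2 H each → 10
  4 × C: 1 H each → 4
  3 × C: 3 H each → 9
  3 × O: no H
  1 × C: no H
  1 × I: no H
  1 × N (charge +1): no H
  1 × O: 1 H
  1 × O (charge -1): no H
  Total hydrogens = 24.

24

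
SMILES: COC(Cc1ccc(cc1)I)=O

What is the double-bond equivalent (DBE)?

Molecular formula from the SMILES: C9H9IO2.
DoU = (2C + 2 + N − H − X)/2 = (2·9 + 2 + 0 − 9 − 1)/2 = 10/2 = 5.
(Structurally: 1 ring(s) + 4 π bond(s) = 5.)

5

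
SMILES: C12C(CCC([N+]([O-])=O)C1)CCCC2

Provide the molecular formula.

Heavy atoms from the SMILES: 10 C, 1 N, 2 O.
Implicit hydrogens by atom environment:
  7 × C: 2 H each → 14
  3 × C: 1 H each → 3
  1 × N (charge +1): no H
  1 × O: no H
  1 × O (charge -1): no H
  Total hydrogens = 17.
Molecular formula: C10H17NO2

C10H17NO2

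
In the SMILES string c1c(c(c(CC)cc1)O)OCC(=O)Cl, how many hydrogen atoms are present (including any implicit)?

Hydrogens are implicit in SMILES; fill each atom to its normal valence:
  3 × C (aromatic): 1 H each → 3
  3 × C (aromatic): no H
  2 × C: 2 H each → 4
  2 × O: no H
  1 × C: 3 H
  1 × C: no H
  1 × Cl: no H
  1 × O: 1 H
  Total hydrogens = 11.

11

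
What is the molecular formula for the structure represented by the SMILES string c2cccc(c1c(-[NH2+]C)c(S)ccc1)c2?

C13H14NS+

Heavy atoms from the SMILES: 13 C, 1 N, 1 S.
Implicit hydrogens by atom environment:
  8 × C (aromatic): 1 H each → 8
  4 × C (aromatic): no H
  1 × C: 3 H
  1 × N (charge +1): 2 H
  1 × S: 1 H
  Total hydrogens = 14.
Net charge +1.
Molecular formula: C13H14NS+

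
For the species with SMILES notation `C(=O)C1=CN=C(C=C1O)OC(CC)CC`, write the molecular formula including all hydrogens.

C11H15NO3

Heavy atoms from the SMILES: 11 C, 1 N, 3 O.
Implicit hydrogens by atom environment:
  3 × C (aromatic): no H
  2 × C: 3 H each → 6
  2 × C: 2 H each → 4
  2 × C (aromatic): 1 H each → 2
  2 × C: 1 H each → 2
  2 × O: no H
  1 × N (aromatic): no H
  1 × O: 1 H
  Total hydrogens = 15.
Molecular formula: C11H15NO3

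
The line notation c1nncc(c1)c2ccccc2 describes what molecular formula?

C10H8N2

Heavy atoms from the SMILES: 10 C, 2 N.
Implicit hydrogens by atom environment:
  8 × C (aromatic): 1 H each → 8
  2 × C (aromatic): no H
  2 × N (aromatic): no H
  Total hydrogens = 8.
Molecular formula: C10H8N2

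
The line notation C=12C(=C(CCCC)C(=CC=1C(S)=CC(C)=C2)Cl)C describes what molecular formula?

C16H19ClS

Heavy atoms from the SMILES: 16 C, 1 Cl, 1 S.
Implicit hydrogens by atom environment:
  7 × C (aromatic): no H
  3 × C: 3 H each → 9
  3 × C: 2 H each → 6
  3 × C (aromatic): 1 H each → 3
  1 × Cl: no H
  1 × S: 1 H
  Total hydrogens = 19.
Molecular formula: C16H19ClS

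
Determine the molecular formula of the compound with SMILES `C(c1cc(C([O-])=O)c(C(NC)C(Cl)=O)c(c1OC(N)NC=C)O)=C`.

C15H17ClN3O5-

Heavy atoms from the SMILES: 15 C, 1 Cl, 3 N, 5 O.
Implicit hydrogens by atom environment:
  5 × C (aromatic): no H
  4 × C: 1 H each → 4
  3 × O: no H
  2 × C: 2 H each → 4
  2 × C: no H
  2 × N: 1 H each → 2
  1 × C: 3 H
  1 × C (aromatic): 1 H
  1 × Cl: no H
  1 × N: 2 H
  1 × O: 1 H
  1 × O (charge -1): no H
  Total hydrogens = 17.
Net charge -1.
Molecular formula: C15H17ClN3O5-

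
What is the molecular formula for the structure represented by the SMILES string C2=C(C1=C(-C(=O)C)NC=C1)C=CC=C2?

Heavy atoms from the SMILES: 12 C, 1 N, 1 O.
Implicit hydrogens by atom environment:
  7 × C (aromatic): 1 H each → 7
  3 × C (aromatic): no H
  1 × C: 3 H
  1 × C: no H
  1 × N (aromatic): 1 H
  1 × O: no H
  Total hydrogens = 11.
Molecular formula: C12H11NO

C12H11NO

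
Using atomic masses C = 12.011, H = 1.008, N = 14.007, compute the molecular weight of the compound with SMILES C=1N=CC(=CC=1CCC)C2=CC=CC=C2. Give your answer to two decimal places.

197.28

Molecular formula: C14H15N.
M = 14×12.011 + 15×1.008 + 1×14.007 = 197.28 g/mol.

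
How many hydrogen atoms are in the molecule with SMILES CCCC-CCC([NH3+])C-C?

Hydrogens are implicit in SMILES; fill each atom to its normal valence:
  6 × C: 2 H each → 12
  2 × C: 3 H each → 6
  1 × C: 1 H
  1 × N (charge +1): 3 H
  Total hydrogens = 22.

22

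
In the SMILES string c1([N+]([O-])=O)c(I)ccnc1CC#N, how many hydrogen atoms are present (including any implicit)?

Hydrogens are implicit in SMILES; fill each atom to its normal valence:
  3 × C (aromatic): no H
  2 × C (aromatic): 1 H each → 2
  1 × C: 2 H
  1 × C: no H
  1 × I: no H
  1 × N (aromatic): no H
  1 × N: no H
  1 × N (charge +1): no H
  1 × O: no H
  1 × O (charge -1): no H
  Total hydrogens = 4.

4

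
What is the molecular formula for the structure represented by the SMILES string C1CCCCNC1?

C6H13N

Heavy atoms from the SMILES: 6 C, 1 N.
Implicit hydrogens by atom environment:
  6 × C: 2 H each → 12
  1 × N: 1 H
  Total hydrogens = 13.
Molecular formula: C6H13N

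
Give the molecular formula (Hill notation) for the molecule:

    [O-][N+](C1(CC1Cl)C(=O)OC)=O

Heavy atoms from the SMILES: 5 C, 1 Cl, 1 N, 4 O.
Implicit hydrogens by atom environment:
  3 × O: no H
  2 × C: no H
  1 × C: 3 H
  1 × C: 2 H
  1 × C: 1 H
  1 × Cl: no H
  1 × N (charge +1): no H
  1 × O (charge -1): no H
  Total hydrogens = 6.
Molecular formula: C5H6ClNO4

C5H6ClNO4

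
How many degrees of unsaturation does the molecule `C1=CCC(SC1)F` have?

Molecular formula from the SMILES: C5H7FS.
DoU = (2C + 2 + N − H − X)/2 = (2·5 + 2 + 0 − 7 − 1)/2 = 4/2 = 2.
(Structurally: 1 ring(s) + 1 π bond(s) = 2.)

2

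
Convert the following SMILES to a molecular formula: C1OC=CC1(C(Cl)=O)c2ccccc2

C11H9ClO2

Heavy atoms from the SMILES: 11 C, 1 Cl, 2 O.
Implicit hydrogens by atom environment:
  5 × C (aromatic): 1 H each → 5
  2 × C: 1 H each → 2
  2 × C: no H
  2 × O: no H
  1 × C: 2 H
  1 × C (aromatic): no H
  1 × Cl: no H
  Total hydrogens = 9.
Molecular formula: C11H9ClO2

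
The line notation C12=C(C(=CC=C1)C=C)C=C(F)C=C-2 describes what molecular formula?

C12H9F

Heavy atoms from the SMILES: 12 C, 1 F.
Implicit hydrogens by atom environment:
  6 × C (aromatic): 1 H each → 6
  4 × C (aromatic): no H
  1 × C: 2 H
  1 × C: 1 H
  1 × F: no H
  Total hydrogens = 9.
Molecular formula: C12H9F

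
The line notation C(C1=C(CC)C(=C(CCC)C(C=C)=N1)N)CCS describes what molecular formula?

Heavy atoms from the SMILES: 15 C, 2 N, 1 S.
Implicit hydrogens by atom environment:
  7 × C: 2 H each → 14
  5 × C (aromatic): no H
  2 × C: 3 H each → 6
  1 × C: 1 H
  1 × N: 2 H
  1 × N (aromatic): no H
  1 × S: 1 H
  Total hydrogens = 24.
Molecular formula: C15H24N2S

C15H24N2S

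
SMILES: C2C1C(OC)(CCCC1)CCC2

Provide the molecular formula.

Heavy atoms from the SMILES: 11 C, 1 O.
Implicit hydrogens by atom environment:
  8 × C: 2 H each → 16
  1 × C: 3 H
  1 × C: 1 H
  1 × C: no H
  1 × O: no H
  Total hydrogens = 20.
Molecular formula: C11H20O

C11H20O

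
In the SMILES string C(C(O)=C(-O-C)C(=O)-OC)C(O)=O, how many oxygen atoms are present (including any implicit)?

6

The symbol for oxygen appears 6 times in the SMILES.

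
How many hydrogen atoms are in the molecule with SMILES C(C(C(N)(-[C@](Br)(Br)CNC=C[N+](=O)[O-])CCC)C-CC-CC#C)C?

Hydrogens are implicit in SMILES; fill each atom to its normal valence:
  8 × C: 2 H each → 16
  4 × C: 1 H each → 4
  3 × C: no H
  2 × Br: no H
  2 × C: 3 H each → 6
  1 × N: 2 H
  1 × N: 1 H
  1 × N (charge +1): no H
  1 × O: no H
  1 × O (charge -1): no H
  Total hydrogens = 29.

29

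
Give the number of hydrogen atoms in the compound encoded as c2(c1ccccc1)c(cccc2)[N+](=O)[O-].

9

Hydrogens are implicit in SMILES; fill each atom to its normal valence:
  9 × C (aromatic): 1 H each → 9
  3 × C (aromatic): no H
  1 × N (charge +1): no H
  1 × O: no H
  1 × O (charge -1): no H
  Total hydrogens = 9.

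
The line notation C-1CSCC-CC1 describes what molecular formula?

Heavy atoms from the SMILES: 6 C, 1 S.
Implicit hydrogens by atom environment:
  6 × C: 2 H each → 12
  1 × S: no H
  Total hydrogens = 12.
Molecular formula: C6H12S

C6H12S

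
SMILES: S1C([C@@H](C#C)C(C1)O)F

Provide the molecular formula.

Heavy atoms from the SMILES: 6 C, 1 F, 1 O, 1 S.
Implicit hydrogens by atom environment:
  4 × C: 1 H each → 4
  1 × C: 2 H
  1 × C: no H
  1 × F: no H
  1 × O: 1 H
  1 × S: no H
  Total hydrogens = 7.
Molecular formula: C6H7FOS

C6H7FOS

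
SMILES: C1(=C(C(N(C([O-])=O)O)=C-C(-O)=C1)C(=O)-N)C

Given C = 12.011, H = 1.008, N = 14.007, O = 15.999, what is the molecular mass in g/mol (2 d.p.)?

225.18

Molecular formula: C9H9N2O5-.
M = 9×12.011 + 9×1.008 + 2×14.007 + 5×15.999 = 225.18 g/mol.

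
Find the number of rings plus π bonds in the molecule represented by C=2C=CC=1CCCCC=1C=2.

5

Molecular formula from the SMILES: C10H12.
DoU = (2C + 2 + N − H − X)/2 = (2·10 + 2 + 0 − 12 − 0)/2 = 10/2 = 5.
(Structurally: 2 ring(s) + 3 π bond(s) = 5.)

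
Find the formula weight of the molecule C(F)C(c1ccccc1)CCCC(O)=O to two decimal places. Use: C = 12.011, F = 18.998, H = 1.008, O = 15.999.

Molecular formula: C12H15FO2.
M = 12×12.011 + 1×18.998 + 15×1.008 + 2×15.999 = 210.25 g/mol.

210.25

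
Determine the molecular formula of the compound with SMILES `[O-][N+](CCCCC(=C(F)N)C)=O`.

Heavy atoms from the SMILES: 7 C, 1 F, 2 N, 2 O.
Implicit hydrogens by atom environment:
  4 × C: 2 H each → 8
  2 × C: no H
  1 × C: 3 H
  1 × F: no H
  1 × N: 2 H
  1 × N (charge +1): no H
  1 × O: no H
  1 × O (charge -1): no H
  Total hydrogens = 13.
Molecular formula: C7H13FN2O2

C7H13FN2O2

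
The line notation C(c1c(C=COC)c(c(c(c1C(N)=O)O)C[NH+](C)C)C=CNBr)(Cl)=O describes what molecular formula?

Heavy atoms from the SMILES: 1 Br, 16 C, 1 Cl, 3 N, 4 O.
Implicit hydrogens by atom environment:
  6 × C (aromatic): no H
  4 × C: 1 H each → 4
  3 × C: 3 H each → 9
  3 × O: no H
  2 × C: no H
  1 × Br: no H
  1 × C: 2 H
  1 × Cl: no H
  1 × N: 2 H
  1 × N: 1 H
  1 × N (charge +1): 1 H
  1 × O: 1 H
  Total hydrogens = 20.
Net charge +1.
Molecular formula: C16H20BrClN3O4+

C16H20BrClN3O4+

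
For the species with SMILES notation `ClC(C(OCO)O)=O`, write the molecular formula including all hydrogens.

C3H5ClO4

Heavy atoms from the SMILES: 3 C, 1 Cl, 4 O.
Implicit hydrogens by atom environment:
  2 × O: 1 H each → 2
  2 × O: no H
  1 × C: 2 H
  1 × C: 1 H
  1 × C: no H
  1 × Cl: no H
  Total hydrogens = 5.
Molecular formula: C3H5ClO4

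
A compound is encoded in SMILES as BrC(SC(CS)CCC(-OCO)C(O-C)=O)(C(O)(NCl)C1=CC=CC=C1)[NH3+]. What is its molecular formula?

C16H25BrClN2O5S2+

Heavy atoms from the SMILES: 1 Br, 16 C, 1 Cl, 2 N, 5 O, 2 S.
Implicit hydrogens by atom environment:
  5 × C (aromatic): 1 H each → 5
  4 × C: 2 H each → 8
  3 × C: no H
  3 × O: no H
  2 × C: 1 H each → 2
  2 × O: 1 H each → 2
  1 × Br: no H
  1 × C: 3 H
  1 × C (aromatic): no H
  1 × Cl: no H
  1 × N (charge +1): 3 H
  1 × N: 1 H
  1 × S: 1 H
  1 × S: no H
  Total hydrogens = 25.
Net charge +1.
Molecular formula: C16H25BrClN2O5S2+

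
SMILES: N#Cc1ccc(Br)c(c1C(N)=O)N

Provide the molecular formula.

Heavy atoms from the SMILES: 1 Br, 8 C, 3 N, 1 O.
Implicit hydrogens by atom environment:
  4 × C (aromatic): no H
  2 × C (aromatic): 1 H each → 2
  2 × C: no H
  2 × N: 2 H each → 4
  1 × Br: no H
  1 × N: no H
  1 × O: no H
  Total hydrogens = 6.
Molecular formula: C8H6BrN3O

C8H6BrN3O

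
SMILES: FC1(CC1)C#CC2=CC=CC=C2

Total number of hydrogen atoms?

9

Hydrogens are implicit in SMILES; fill each atom to its normal valence:
  5 × C (aromatic): 1 H each → 5
  3 × C: no H
  2 × C: 2 H each → 4
  1 × C (aromatic): no H
  1 × F: no H
  Total hydrogens = 9.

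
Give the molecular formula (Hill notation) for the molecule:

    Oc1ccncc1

Heavy atoms from the SMILES: 5 C, 1 N, 1 O.
Implicit hydrogens by atom environment:
  4 × C (aromatic): 1 H each → 4
  1 × C (aromatic): no H
  1 × N (aromatic): no H
  1 × O: 1 H
  Total hydrogens = 5.
Molecular formula: C5H5NO

C5H5NO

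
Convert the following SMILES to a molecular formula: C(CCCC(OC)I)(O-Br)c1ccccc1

C12H16BrIO2

Heavy atoms from the SMILES: 1 Br, 12 C, 1 I, 2 O.
Implicit hydrogens by atom environment:
  5 × C (aromatic): 1 H each → 5
  3 × C: 2 H each → 6
  2 × C: 1 H each → 2
  2 × O: no H
  1 × Br: no H
  1 × C: 3 H
  1 × C (aromatic): no H
  1 × I: no H
  Total hydrogens = 16.
Molecular formula: C12H16BrIO2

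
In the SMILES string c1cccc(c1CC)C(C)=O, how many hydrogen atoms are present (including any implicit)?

12

Hydrogens are implicit in SMILES; fill each atom to its normal valence:
  4 × C (aromatic): 1 H each → 4
  2 × C: 3 H each → 6
  2 × C (aromatic): no H
  1 × C: 2 H
  1 × C: no H
  1 × O: no H
  Total hydrogens = 12.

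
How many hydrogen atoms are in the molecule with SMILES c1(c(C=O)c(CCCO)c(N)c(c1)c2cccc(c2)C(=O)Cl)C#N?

Hydrogens are implicit in SMILES; fill each atom to its normal valence:
  7 × C (aromatic): no H
  5 × C (aromatic): 1 H each → 5
  3 × C: 2 H each → 6
  2 × C: no H
  2 × O: no H
  1 × C: 1 H
  1 × Cl: no H
  1 × N: 2 H
  1 × N: no H
  1 × O: 1 H
  Total hydrogens = 15.

15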